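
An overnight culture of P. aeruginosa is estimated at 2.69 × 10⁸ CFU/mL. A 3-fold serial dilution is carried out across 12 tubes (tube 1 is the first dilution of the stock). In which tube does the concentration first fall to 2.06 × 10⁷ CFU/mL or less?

tube 3

Tube n has concentration 2.69 × 10⁸ CFU/mL / 3ⁿ.
Need 3ⁿ ≥ 2.69 × 10⁸ CFU/mL / 2.06 × 10⁷ CFU/mL = 13.1, so n ≥ 2.34.
First such tube: n = 3.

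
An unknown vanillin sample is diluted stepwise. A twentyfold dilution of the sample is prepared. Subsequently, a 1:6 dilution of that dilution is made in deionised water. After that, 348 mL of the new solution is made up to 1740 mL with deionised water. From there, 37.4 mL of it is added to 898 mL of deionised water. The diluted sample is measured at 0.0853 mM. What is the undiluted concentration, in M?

1.28 M

Overall dilution factor = 20 × 6 × 5 × 25.01 = 1.50 × 10⁴.
Original = 0.0853 mM × 1.50 × 10⁴ = 1280 mM = 1.28 M.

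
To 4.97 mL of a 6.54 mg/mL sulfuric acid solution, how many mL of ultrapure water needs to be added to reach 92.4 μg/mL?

347 mL

92.4 μg/mL = 0.0924 mg/mL.
V₂ = C₁V₁/C₂ = 6.54 × 4.97 / 0.0924 = 352 mL.
Diluent to add = V₂ − V₁ = 352 − 4.97 = 347 mL.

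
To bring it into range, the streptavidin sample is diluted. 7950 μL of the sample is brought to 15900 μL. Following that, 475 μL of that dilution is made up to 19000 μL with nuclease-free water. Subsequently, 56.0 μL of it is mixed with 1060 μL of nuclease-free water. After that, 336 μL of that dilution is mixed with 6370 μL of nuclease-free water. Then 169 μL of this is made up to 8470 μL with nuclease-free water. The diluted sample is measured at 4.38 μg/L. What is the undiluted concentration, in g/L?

6.98 g/L

Overall dilution factor = 2 × 40 × 19.93 × 19.96 × 50.12 = 1.59 × 10⁶.
Original = 4.38 μg/L × 1.59 × 10⁶ = 6.98 × 10⁶ μg/L = 6.98 g/L.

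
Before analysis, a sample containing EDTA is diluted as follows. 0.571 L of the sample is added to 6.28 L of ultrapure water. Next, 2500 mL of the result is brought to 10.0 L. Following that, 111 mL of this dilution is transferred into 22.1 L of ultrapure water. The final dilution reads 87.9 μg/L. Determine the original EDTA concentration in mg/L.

844 mg/L

Overall dilution factor = 12.00 × 4 × 200.1 = 9603.
Original = 87.9 μg/L × 9603 = 8.44 × 10⁵ μg/L = 844 mg/L.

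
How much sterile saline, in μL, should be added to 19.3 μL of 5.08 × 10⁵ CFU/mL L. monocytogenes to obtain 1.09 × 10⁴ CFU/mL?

V₂ = C₁V₁/C₂ = 5.08 × 10⁵ × 19.3 / 1.09 × 10⁴ = 899 μL.
Diluent to add = V₂ − V₁ = 899 − 19.3 = 880 μL.

880 μL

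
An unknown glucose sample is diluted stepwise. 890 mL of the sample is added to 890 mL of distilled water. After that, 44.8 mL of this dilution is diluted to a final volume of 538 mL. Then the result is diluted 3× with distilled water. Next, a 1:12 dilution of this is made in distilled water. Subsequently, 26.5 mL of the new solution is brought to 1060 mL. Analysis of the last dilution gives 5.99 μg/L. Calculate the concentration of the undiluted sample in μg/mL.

Overall dilution factor = 2 × 12.01 × 3 × 12 × 40 = 3.46 × 10⁴.
Original = 5.99 μg/L × 3.46 × 10⁴ = 2.07 × 10⁵ μg/L = 207 μg/mL.

207 μg/mL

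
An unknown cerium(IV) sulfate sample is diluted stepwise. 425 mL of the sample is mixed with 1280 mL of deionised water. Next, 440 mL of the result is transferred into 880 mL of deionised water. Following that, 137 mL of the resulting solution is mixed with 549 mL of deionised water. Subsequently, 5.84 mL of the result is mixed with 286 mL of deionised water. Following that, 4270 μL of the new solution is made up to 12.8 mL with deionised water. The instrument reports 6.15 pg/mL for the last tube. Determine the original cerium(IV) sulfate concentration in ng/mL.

Overall dilution factor = 4.012 × 3 × 5.007 × 49.97 × 2.998 = 9028.
Original = 6.15 pg/mL × 9028 = 5.55 × 10⁴ pg/mL = 55.5 ng/mL.

55.5 ng/mL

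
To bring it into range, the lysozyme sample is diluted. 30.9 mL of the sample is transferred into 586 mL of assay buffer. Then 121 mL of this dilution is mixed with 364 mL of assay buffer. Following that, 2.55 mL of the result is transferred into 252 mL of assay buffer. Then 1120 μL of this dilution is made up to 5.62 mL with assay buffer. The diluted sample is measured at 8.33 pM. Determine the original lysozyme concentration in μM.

0.334 μM

Overall dilution factor = 19.96 × 4.008 × 99.82 × 5.018 = 4.01 × 10⁴.
Original = 8.33 pM × 4.01 × 10⁴ = 3.34 × 10⁵ pM = 0.334 μM.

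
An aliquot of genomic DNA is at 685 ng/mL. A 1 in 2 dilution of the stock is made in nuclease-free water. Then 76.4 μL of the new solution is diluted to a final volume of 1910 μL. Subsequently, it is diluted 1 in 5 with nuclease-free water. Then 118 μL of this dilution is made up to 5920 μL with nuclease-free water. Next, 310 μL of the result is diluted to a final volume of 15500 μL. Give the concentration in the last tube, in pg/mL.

1.09 pg/mL

Overall dilution factor = 2 × 25 × 5 × 50.17 × 50 = 6.27 × 10⁵.
685 ng/mL / 6.27 × 10⁵ = 1.09 × 10⁻³ ng/mL = 1.09 pg/mL.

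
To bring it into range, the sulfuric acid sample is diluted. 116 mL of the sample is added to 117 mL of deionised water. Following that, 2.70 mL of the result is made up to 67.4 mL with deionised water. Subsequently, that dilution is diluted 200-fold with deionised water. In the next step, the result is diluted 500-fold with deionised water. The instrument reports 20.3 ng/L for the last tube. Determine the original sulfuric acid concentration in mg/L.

102 mg/L

Overall dilution factor = 2.009 × 24.96 × 200 × 500 = 5.01 × 10⁶.
Original = 20.3 ng/L × 5.01 × 10⁶ = 1.02 × 10⁸ ng/L = 102 mg/L.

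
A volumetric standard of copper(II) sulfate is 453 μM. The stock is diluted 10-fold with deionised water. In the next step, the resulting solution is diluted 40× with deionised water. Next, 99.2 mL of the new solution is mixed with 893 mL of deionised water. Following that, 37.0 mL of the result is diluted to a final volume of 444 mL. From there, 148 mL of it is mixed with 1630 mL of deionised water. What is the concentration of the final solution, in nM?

Overall dilution factor = 10 × 40 × 10.00 × 12 × 12.01 = 5.77 × 10⁵.
453 μM / 5.77 × 10⁵ = 7.85 × 10⁻⁴ μM = 0.785 nM.

0.785 nM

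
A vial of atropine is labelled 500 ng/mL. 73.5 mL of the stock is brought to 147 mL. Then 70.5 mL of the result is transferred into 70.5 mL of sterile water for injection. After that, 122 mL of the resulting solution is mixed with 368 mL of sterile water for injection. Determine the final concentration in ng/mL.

31.1 ng/mL

Overall dilution factor = 2 × 2 × 4.016 = 16.1.
500 ng/mL / 16.1 = 31.1 ng/mL.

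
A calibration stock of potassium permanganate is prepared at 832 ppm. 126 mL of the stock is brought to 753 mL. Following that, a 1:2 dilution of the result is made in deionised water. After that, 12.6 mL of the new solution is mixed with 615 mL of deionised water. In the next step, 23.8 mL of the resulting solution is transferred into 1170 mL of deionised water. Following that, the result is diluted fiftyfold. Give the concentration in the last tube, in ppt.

Overall dilution factor = 5.976 × 2 × 49.81 × 50.16 × 50 = 1.49 × 10⁶.
832 ppm / 1.49 × 10⁶ = 5.57 × 10⁻⁴ ppm = 557 ppt.

557 ppt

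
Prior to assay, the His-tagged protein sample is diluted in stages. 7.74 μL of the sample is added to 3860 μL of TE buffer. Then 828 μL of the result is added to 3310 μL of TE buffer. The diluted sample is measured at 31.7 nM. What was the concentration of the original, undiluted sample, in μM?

Overall dilution factor = 499.7 × 4.998 = 2497.
Original = 31.7 nM × 2497 = 7.92 × 10⁴ nM = 79.2 μM.

79.2 μM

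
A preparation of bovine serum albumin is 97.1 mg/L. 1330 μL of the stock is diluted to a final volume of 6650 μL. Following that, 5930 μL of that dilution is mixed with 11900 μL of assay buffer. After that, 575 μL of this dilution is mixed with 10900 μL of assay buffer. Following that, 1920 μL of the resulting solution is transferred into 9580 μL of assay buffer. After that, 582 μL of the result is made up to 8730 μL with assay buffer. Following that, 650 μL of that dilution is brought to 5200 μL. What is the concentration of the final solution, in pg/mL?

Overall dilution factor = 5 × 3.007 × 19.96 × 5.990 × 15 × 8 = 2.16 × 10⁵.
97.1 mg/L / 2.16 × 10⁵ = 4.50 × 10⁻⁴ mg/L = 450 pg/mL.

450 pg/mL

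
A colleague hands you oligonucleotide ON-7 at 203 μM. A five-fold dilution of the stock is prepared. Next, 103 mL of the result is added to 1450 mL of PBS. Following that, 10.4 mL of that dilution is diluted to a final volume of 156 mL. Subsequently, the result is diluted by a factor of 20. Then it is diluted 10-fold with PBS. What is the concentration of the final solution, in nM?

Overall dilution factor = 5 × 15.08 × 15 × 20 × 10 = 2.26 × 10⁵.
203 μM / 2.26 × 10⁵ = 8.98 × 10⁻⁴ μM = 0.898 nM.

0.898 nM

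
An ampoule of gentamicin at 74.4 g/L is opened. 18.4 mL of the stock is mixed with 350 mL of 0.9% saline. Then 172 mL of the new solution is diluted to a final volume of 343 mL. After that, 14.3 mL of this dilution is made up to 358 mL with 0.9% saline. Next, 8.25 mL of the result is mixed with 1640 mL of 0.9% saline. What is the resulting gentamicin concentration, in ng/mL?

Overall dilution factor = 20.02 × 1.994 × 25.03 × 199.8 = 2.00 × 10⁵.
74.4 g/L / 2.00 × 10⁵ = 3.73 × 10⁻⁴ g/L = 373 ng/mL.

373 ng/mL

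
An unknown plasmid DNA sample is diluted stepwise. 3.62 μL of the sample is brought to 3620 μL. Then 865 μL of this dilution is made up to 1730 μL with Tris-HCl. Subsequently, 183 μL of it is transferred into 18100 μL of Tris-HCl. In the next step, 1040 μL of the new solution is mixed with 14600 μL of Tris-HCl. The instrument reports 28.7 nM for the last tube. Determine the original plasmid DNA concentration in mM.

86.2 mM

Overall dilution factor = 1000 × 2 × 99.91 × 15.04 = 3.00 × 10⁶.
Original = 28.7 nM × 3.00 × 10⁶ = 8.62 × 10⁷ nM = 86.2 mM.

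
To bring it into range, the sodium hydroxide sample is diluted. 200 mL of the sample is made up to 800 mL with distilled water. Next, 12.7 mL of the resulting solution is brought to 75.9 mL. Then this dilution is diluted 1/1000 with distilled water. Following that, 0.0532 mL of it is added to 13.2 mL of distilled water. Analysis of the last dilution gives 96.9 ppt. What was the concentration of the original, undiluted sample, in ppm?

577 ppm

Overall dilution factor = 4 × 5.976 × 1000 × 249.1 = 5.96 × 10⁶.
Original = 96.9 ppt × 5.96 × 10⁶ = 5.77 × 10⁸ ppt = 577 ppm.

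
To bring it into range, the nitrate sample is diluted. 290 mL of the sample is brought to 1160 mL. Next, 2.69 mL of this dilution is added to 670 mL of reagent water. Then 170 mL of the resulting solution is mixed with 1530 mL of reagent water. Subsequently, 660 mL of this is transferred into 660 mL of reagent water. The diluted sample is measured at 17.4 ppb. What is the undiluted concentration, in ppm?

348 ppm

Overall dilution factor = 4 × 250.1 × 10 × 2 = 2.00 × 10⁴.
Original = 17.4 ppb × 2.00 × 10⁴ = 3.48 × 10⁵ ppb = 348 ppm.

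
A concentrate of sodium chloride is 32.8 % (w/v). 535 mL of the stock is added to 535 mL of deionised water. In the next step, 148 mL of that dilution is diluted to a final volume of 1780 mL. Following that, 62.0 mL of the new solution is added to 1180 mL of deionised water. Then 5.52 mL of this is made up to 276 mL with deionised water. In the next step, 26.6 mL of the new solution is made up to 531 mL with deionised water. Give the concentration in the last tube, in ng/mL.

682 ng/mL

Overall dilution factor = 2 × 12.03 × 20.03 × 50 × 19.96 = 4.81 × 10⁵.
32.8 % (w/v) / 4.81 × 10⁵ = 6.82 × 10⁻⁵ % (w/v) = 682 ng/mL.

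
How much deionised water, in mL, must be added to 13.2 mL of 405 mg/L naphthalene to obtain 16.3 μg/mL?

16.3 μg/mL = 16.3 mg/L.
V₂ = C₁V₁/C₂ = 405 × 13.2 / 16.3 = 328 mL.
Diluent to add = V₂ − V₁ = 328 − 13.2 = 315 mL.

315 mL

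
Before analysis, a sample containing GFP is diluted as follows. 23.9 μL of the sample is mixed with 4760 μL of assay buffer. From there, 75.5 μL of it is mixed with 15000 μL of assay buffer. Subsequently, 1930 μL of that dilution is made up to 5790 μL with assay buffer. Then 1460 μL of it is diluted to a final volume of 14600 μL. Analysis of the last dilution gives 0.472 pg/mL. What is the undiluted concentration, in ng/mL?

Overall dilution factor = 200.2 × 199.7 × 3 × 10 = 1.20 × 10⁶.
Original = 0.472 pg/mL × 1.20 × 10⁶ = 5.66 × 10⁵ pg/mL = 566 ng/mL.

566 ng/mL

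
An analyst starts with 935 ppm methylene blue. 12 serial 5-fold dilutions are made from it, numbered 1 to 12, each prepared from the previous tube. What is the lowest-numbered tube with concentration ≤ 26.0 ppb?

Tube n has concentration 935 ppm / 5ⁿ.
Need 5ⁿ ≥ 935 ppm / 26.0 ppb = 3.60 × 10⁴, so n ≥ 6.52.
First such tube: n = 7.

tube 7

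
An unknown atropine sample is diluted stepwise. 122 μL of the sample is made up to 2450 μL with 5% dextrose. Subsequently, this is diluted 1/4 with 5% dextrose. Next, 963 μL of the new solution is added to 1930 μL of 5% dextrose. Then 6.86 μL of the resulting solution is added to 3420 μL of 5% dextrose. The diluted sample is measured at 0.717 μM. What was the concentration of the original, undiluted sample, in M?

Overall dilution factor = 20.08 × 4 × 3.004 × 499.5 = 1.21 × 10⁵.
Original = 0.717 μM × 1.21 × 10⁵ = 8.64 × 10⁴ μM = 0.0864 M.

0.0864 M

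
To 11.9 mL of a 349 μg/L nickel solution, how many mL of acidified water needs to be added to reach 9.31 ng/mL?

9.31 ng/mL = 9.31 μg/L.
V₂ = C₁V₁/C₂ = 349 × 11.9 / 9.31 = 446 mL.
Diluent to add = V₂ − V₁ = 446 − 11.9 = 434 mL.

434 mL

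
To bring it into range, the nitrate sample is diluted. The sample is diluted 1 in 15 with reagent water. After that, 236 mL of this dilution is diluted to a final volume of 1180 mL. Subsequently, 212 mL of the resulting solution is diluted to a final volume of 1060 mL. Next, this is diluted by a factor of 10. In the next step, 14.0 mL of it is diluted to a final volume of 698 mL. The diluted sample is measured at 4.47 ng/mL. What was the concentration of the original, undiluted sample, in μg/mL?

836 μg/mL

Overall dilution factor = 15 × 5 × 5 × 10 × 49.86 = 1.87 × 10⁵.
Original = 4.47 ng/mL × 1.87 × 10⁵ = 8.36 × 10⁵ ng/mL = 836 μg/mL.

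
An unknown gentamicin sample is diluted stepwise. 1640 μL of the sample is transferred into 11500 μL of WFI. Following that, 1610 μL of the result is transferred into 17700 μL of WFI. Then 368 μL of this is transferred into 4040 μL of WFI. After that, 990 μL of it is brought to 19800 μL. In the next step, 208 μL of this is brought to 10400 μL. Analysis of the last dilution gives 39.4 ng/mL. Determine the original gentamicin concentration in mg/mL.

Overall dilution factor = 8.012 × 11.99 × 11.98 × 20 × 50 = 1.15 × 10⁶.
Original = 39.4 ng/mL × 1.15 × 10⁶ = 4.54 × 10⁷ ng/mL = 45.4 mg/mL.

45.4 mg/mL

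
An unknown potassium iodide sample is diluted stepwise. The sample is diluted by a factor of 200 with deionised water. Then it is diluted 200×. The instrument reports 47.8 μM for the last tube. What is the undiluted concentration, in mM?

Overall dilution factor = 200 × 200 = 4.00 × 10⁴.
Original = 47.8 μM × 4.00 × 10⁴ = 1.91 × 10⁶ μM = 1910 mM.

1910 mM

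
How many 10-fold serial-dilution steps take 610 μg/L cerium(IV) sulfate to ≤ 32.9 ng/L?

Need 10ⁿ ≥ 1.85 × 10⁴, so n ≥ log(1.85 × 10⁴)/log(10) = 4.27.
Minimum whole steps: n = 5.

5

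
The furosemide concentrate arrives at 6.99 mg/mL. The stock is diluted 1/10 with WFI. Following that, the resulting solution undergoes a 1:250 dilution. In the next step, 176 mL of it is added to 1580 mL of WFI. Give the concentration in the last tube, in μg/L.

280 μg/L

Overall dilution factor = 10 × 250 × 9.977 = 2.49 × 10⁴.
6.99 mg/mL / 2.49 × 10⁴ = 2.80 × 10⁻⁴ mg/mL = 280 μg/L.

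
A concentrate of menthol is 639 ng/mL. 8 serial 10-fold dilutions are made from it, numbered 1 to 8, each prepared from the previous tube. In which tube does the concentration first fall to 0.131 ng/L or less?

Tube n has concentration 639 ng/mL / 10ⁿ.
Need 10ⁿ ≥ 639 ng/mL / 0.131 ng/L = 4.88 × 10⁶, so n ≥ 6.69.
First such tube: n = 7.

tube 7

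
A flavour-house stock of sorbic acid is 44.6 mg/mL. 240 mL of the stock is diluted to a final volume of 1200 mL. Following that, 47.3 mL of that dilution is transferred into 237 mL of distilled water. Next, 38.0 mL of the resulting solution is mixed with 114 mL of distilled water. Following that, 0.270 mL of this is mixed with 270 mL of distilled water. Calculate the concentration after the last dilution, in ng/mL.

Overall dilution factor = 5 × 6.011 × 4 × 1001 = 1.20 × 10⁵.
44.6 mg/mL / 1.20 × 10⁵ = 3.71 × 10⁻⁴ mg/mL = 371 ng/mL.

371 ng/mL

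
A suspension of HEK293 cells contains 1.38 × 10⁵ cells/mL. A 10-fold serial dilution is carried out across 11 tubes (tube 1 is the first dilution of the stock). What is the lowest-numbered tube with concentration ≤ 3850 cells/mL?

tube 2

Tube n has concentration 1.38 × 10⁵ cells/mL / 10ⁿ.
Need 10ⁿ ≥ 1.38 × 10⁵ cells/mL / 3850 cells/mL = 35.8, so n ≥ 1.55.
First such tube: n = 2.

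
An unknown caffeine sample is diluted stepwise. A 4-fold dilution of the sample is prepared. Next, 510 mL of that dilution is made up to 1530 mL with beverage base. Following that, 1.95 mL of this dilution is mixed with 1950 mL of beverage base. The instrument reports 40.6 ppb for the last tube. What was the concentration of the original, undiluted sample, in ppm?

488 ppm

Overall dilution factor = 4 × 3 × 1001 = 1.20 × 10⁴.
Original = 40.6 ppb × 1.20 × 10⁴ = 4.88 × 10⁵ ppb = 488 ppm.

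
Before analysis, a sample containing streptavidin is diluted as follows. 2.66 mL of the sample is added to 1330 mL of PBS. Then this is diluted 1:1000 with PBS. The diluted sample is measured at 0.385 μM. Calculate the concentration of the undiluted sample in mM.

193 mM

Overall dilution factor = 501 × 1000 = 5.01 × 10⁵.
Original = 0.385 μM × 5.01 × 10⁵ = 1.93 × 10⁵ μM = 193 mM.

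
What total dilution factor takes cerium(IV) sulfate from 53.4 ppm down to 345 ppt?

Factor = C₀/C_target = 53.4 ppm / 345 ppt = 1.55 × 10⁵.

1.55 × 10⁵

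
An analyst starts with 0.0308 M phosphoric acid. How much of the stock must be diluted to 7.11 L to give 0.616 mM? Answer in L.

0.616 mM = 6.16 × 10⁻⁴ M.
V₁ = C₂V₂/C₁ = 6.16 × 10⁻⁴ × 7.11 / 0.0308 = 0.142 L.

0.142 L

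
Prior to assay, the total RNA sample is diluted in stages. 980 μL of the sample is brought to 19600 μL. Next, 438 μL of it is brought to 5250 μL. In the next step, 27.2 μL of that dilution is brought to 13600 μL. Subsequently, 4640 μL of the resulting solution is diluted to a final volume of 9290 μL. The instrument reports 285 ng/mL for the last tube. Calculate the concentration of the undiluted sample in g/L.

Overall dilution factor = 20 × 11.99 × 500 × 2.002 = 2.40 × 10⁵.
Original = 285 ng/mL × 2.40 × 10⁵ = 6.84 × 10⁷ ng/mL = 68.4 g/L.

68.4 g/L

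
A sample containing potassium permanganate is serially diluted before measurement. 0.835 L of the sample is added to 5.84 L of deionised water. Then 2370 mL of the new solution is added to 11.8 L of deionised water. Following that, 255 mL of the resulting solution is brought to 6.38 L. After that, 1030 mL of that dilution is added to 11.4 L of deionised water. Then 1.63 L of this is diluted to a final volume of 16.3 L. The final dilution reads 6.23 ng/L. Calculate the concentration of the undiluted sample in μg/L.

899 μg/L

Overall dilution factor = 7.994 × 5.979 × 25.02 × 12.07 × 10 = 1.44 × 10⁵.
Original = 6.23 ng/L × 1.44 × 10⁵ = 8.99 × 10⁵ ng/L = 899 μg/L.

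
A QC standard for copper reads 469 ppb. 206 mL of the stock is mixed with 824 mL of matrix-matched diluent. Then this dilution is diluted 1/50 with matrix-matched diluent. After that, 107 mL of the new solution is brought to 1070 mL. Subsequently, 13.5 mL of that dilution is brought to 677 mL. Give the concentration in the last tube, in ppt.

Overall dilution factor = 5 × 50 × 10 × 50.15 = 1.25 × 10⁵.
469 ppb / 1.25 × 10⁵ = 3.74 × 10⁻³ ppb = 3.74 ppt.

3.74 ppt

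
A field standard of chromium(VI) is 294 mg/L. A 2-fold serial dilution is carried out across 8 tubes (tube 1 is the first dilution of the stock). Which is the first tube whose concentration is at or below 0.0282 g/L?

Tube n has concentration 294 mg/L / 2ⁿ.
Need 2ⁿ ≥ 294 mg/L / 0.0282 g/L = 10.4, so n ≥ 3.38.
First such tube: n = 4.

tube 4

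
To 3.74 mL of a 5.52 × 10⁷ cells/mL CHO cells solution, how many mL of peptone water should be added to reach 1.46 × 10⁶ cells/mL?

V₂ = C₁V₁/C₂ = 5.52 × 10⁷ × 3.74 / 1.46 × 10⁶ = 141 mL.
Diluent to add = V₂ − V₁ = 141 − 3.74 = 138 mL.

138 mL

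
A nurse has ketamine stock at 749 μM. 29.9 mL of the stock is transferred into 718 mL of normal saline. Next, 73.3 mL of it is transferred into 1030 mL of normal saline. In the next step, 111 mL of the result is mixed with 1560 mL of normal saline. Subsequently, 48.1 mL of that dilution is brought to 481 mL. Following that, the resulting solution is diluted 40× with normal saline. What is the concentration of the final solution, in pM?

Overall dilution factor = 25.01 × 15.05 × 15.05 × 10 × 40 = 2.27 × 10⁶.
749 μM / 2.27 × 10⁶ = 3.30 × 10⁻⁴ μM = 330 pM.

330 pM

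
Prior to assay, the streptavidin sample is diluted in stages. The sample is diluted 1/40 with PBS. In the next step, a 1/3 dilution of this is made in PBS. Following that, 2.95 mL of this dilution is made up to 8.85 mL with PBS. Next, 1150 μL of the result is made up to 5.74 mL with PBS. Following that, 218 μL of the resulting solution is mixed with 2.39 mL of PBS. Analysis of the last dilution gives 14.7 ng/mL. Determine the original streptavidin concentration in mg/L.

Overall dilution factor = 40 × 3 × 3 × 4.991 × 11.96 = 2.15 × 10⁴.
Original = 14.7 ng/mL × 2.15 × 10⁴ = 3.16 × 10⁵ ng/mL = 316 mg/L.

316 mg/L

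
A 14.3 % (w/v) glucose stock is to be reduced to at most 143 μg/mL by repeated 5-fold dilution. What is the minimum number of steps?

Need 5ⁿ ≥ 1000, so n ≥ log(1000)/log(5) = 4.29.
Minimum whole steps: n = 5.

5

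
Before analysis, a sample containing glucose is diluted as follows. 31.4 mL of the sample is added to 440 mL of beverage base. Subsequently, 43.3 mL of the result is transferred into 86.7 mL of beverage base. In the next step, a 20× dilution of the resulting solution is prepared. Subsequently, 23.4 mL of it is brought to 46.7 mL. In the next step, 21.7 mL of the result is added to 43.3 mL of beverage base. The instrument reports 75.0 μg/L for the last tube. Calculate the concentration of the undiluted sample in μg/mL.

Overall dilution factor = 15.01 × 3.002 × 20 × 1.996 × 2.995 = 5389.
Original = 75.0 μg/L × 5389 = 4.04 × 10⁵ μg/L = 404 μg/mL.

404 μg/mL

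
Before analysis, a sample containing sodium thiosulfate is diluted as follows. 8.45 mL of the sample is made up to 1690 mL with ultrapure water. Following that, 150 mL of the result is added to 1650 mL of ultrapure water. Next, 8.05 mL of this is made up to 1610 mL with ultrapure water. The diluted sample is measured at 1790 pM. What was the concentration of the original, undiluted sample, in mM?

Overall dilution factor = 200 × 12 × 200 = 4.80 × 10⁵.
Original = 1790 pM × 4.80 × 10⁵ = 8.59 × 10⁸ pM = 0.859 mM.

0.859 mM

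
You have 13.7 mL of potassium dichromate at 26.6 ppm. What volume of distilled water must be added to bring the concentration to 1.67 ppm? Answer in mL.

V₂ = C₁V₁/C₂ = 26.6 × 13.7 / 1.67 = 218 mL.
Diluent to add = V₂ − V₁ = 218 − 13.7 = 205 mL.

205 mL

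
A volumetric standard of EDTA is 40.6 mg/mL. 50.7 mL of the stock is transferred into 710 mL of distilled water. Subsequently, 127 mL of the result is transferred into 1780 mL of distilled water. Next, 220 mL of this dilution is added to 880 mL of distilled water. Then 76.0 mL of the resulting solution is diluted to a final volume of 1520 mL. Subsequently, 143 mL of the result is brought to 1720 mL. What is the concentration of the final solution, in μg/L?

Overall dilution factor = 15.00 × 15.02 × 5 × 20 × 12.03 = 2.71 × 10⁵.
40.6 mg/mL / 2.71 × 10⁵ = 1.50 × 10⁻⁴ mg/mL = 150 μg/L.

150 μg/L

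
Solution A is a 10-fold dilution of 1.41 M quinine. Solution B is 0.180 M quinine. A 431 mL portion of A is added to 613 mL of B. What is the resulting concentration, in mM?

C_A = 1.41 M / 10 = 0.141 M.
C_mix = (C_A·V_A + C_B·V_B)/(V_A + V_B) = (0.141×431 + 0.180×613) / 1044 = 0.164 M = 164 mM.

164 mM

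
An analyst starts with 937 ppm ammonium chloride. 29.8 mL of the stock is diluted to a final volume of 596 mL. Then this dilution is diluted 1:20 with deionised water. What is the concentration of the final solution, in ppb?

Overall dilution factor = 20 × 20 = 400.
937 ppm / 400 = 2.34 ppm = 2340 ppb.

2340 ppb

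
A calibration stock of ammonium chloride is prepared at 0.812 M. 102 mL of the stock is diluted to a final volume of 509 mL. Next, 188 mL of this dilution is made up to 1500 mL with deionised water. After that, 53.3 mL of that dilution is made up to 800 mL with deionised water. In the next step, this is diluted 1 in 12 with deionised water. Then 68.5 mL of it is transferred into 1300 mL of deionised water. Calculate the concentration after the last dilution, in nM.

Overall dilution factor = 4.990 × 7.979 × 15.01 × 12 × 19.98 = 1.43 × 10⁵.
0.812 M / 1.43 × 10⁵ = 5.67 × 10⁻⁶ M = 5670 nM.

5670 nM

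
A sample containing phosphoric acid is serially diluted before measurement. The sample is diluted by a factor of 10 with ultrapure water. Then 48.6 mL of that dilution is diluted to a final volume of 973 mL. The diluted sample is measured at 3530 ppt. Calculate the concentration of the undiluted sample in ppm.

0.707 ppm

Overall dilution factor = 10 × 20.02 = 200.
Original = 3530 ppt × 200 = 7.07 × 10⁵ ppt = 0.707 ppm.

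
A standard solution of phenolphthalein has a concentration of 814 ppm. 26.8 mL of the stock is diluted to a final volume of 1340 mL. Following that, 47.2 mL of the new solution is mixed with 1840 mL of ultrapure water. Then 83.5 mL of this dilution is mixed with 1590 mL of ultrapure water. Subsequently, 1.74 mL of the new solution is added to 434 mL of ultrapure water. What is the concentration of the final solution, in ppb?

0.0811 ppb

Overall dilution factor = 50 × 39.98 × 20.04 × 250.4 = 1.00 × 10⁷.
814 ppm / 1.00 × 10⁷ = 8.11 × 10⁻⁵ ppm = 0.0811 ppb.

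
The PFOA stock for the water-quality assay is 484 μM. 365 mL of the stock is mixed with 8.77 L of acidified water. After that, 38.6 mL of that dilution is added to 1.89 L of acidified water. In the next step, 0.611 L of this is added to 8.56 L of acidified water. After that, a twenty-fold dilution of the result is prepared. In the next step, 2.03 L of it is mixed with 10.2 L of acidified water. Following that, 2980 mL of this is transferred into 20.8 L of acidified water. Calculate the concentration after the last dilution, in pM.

Overall dilution factor = 25.03 × 49.96 × 15.01 × 20 × 6.025 × 7.980 = 1.80 × 10⁷.
484 μM / 1.80 × 10⁷ = 2.68 × 10⁻⁵ μM = 26.8 pM.

26.8 pM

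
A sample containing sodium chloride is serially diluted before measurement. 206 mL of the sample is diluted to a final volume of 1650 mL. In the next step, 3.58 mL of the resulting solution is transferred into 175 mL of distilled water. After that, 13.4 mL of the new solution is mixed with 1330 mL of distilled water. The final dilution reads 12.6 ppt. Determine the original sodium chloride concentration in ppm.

0.505 ppm

Overall dilution factor = 8.010 × 49.88 × 100.3 = 4.01 × 10⁴.
Original = 12.6 ppt × 4.01 × 10⁴ = 5.05 × 10⁵ ppt = 0.505 ppm.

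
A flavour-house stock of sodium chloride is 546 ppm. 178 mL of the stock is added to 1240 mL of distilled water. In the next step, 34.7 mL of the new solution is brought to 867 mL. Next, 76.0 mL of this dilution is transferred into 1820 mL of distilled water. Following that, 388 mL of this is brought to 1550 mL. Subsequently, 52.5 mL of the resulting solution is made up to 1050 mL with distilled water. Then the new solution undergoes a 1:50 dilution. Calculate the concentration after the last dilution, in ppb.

0.0275 ppb

Overall dilution factor = 7.966 × 24.99 × 24.95 × 3.995 × 20 × 50 = 1.98 × 10⁷.
546 ppm / 1.98 × 10⁷ = 2.75 × 10⁻⁵ ppm = 0.0275 ppb.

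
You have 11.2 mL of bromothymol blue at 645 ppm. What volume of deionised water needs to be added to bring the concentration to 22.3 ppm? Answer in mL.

V₂ = C₁V₁/C₂ = 645 × 11.2 / 22.3 = 324 mL.
Diluent to add = V₂ − V₁ = 324 − 11.2 = 313 mL.

313 mL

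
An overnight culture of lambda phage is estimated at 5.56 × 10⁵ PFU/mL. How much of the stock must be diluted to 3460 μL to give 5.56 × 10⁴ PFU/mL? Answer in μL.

346 μL

V₁ = C₂V₂/C₁ = 5.56 × 10⁴ × 3460 / 5.56 × 10⁵ = 346 μL.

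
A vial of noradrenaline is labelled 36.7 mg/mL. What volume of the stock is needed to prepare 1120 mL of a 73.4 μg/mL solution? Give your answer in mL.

73.4 μg/mL = 0.0734 mg/mL.
V₁ = C₂V₂/C₁ = 0.0734 × 1120 / 36.7 = 2.24 mL.

2.24 mL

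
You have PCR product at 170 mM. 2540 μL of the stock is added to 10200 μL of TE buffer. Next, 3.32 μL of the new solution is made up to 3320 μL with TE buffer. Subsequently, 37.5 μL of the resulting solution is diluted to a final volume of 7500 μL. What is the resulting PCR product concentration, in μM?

0.169 μM

Overall dilution factor = 5.016 × 1000 × 200 = 1.00 × 10⁶.
170 mM / 1.00 × 10⁶ = 1.69 × 10⁻⁴ mM = 0.169 μM.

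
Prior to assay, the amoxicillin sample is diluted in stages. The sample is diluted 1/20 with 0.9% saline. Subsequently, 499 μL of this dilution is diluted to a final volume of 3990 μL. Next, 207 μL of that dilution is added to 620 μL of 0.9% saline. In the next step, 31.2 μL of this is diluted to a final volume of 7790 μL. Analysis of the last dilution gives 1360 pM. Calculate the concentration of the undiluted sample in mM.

0.217 mM

Overall dilution factor = 20 × 7.996 × 3.995 × 249.7 = 1.60 × 10⁵.
Original = 1360 pM × 1.60 × 10⁵ = 2.17 × 10⁸ pM = 0.217 mM.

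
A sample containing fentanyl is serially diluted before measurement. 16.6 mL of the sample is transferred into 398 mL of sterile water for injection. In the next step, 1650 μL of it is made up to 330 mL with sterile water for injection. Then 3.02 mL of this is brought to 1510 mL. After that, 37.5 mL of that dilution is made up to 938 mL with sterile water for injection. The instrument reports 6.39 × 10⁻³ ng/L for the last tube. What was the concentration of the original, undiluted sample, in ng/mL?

399 ng/mL

Overall dilution factor = 24.98 × 200 × 500 × 25.01 = 6.25 × 10⁷.
Original = 6.39 × 10⁻³ ng/L × 6.25 × 10⁷ = 3.99 × 10⁵ ng/L = 399 ng/mL.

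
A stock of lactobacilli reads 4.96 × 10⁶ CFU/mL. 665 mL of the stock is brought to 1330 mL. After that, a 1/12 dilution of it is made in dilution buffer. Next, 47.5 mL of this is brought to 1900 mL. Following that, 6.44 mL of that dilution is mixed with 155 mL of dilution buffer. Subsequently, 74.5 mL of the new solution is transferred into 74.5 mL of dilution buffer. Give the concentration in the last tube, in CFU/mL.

Overall dilution factor = 2 × 12 × 40 × 25.07 × 2 = 4.81 × 10⁴.
4.96 × 10⁶ CFU/mL / 4.81 × 10⁴ = 103 CFU/mL.

103 CFU/mL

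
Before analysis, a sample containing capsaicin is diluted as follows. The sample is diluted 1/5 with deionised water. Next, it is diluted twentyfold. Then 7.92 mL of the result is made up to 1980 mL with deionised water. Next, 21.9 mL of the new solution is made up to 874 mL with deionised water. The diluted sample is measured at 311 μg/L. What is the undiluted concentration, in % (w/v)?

31.0 % (w/v)

Overall dilution factor = 5 × 20 × 250 × 39.91 = 9.98 × 10⁵.
Original = 311 μg/L × 9.98 × 10⁵ = 3.10 × 10⁸ μg/L = 31.0 % (w/v).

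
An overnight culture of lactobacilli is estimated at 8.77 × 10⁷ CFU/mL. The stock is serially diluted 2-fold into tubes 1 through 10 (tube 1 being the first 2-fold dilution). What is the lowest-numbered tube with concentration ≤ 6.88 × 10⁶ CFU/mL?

tube 4

Tube n has concentration 8.77 × 10⁷ CFU/mL / 2ⁿ.
Need 2ⁿ ≥ 8.77 × 10⁷ CFU/mL / 6.88 × 10⁶ CFU/mL = 12.7, so n ≥ 3.67.
First such tube: n = 4.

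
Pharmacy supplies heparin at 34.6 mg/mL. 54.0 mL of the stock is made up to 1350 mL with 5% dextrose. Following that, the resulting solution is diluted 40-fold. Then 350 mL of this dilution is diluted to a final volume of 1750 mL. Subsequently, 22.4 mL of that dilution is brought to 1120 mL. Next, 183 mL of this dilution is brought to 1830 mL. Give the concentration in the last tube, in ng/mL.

Overall dilution factor = 25 × 40 × 5 × 50 × 10 = 2.50 × 10⁶.
34.6 mg/mL / 2.50 × 10⁶ = 1.38 × 10⁻⁵ mg/mL = 13.8 ng/mL.

13.8 ng/mL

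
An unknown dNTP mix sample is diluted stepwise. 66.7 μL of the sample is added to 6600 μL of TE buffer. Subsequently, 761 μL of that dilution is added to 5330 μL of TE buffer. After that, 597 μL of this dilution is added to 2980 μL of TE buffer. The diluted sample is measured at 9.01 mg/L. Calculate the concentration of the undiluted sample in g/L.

43.2 g/L

Overall dilution factor = 99.95 × 8.004 × 5.992 = 4793.
Original = 9.01 mg/L × 4793 = 4.32 × 10⁴ mg/L = 43.2 g/L.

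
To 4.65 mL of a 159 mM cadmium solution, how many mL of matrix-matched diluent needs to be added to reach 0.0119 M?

57.5 mL

0.0119 M = 11.9 mM.
V₂ = C₁V₁/C₂ = 159 × 4.65 / 11.9 = 62.1 mL.
Diluent to add = V₂ − V₁ = 62.1 − 4.65 = 57.5 mL.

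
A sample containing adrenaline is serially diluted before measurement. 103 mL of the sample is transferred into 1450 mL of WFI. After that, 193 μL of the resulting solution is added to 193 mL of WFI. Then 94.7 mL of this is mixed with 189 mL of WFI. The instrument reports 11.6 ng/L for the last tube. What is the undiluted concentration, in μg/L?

524 μg/L

Overall dilution factor = 15.08 × 1001 × 2.996 = 4.52 × 10⁴.
Original = 11.6 ng/L × 4.52 × 10⁴ = 5.24 × 10⁵ ng/L = 524 μg/L.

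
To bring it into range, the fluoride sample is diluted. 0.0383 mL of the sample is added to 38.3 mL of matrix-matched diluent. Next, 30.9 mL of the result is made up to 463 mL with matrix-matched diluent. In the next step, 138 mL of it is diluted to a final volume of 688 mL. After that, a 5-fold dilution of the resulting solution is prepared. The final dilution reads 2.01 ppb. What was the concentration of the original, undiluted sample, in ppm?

Overall dilution factor = 1001 × 14.98 × 4.986 × 5 = 3.74 × 10⁵.
Original = 2.01 ppb × 3.74 × 10⁵ = 7.52 × 10⁵ ppb = 752 ppm.

752 ppm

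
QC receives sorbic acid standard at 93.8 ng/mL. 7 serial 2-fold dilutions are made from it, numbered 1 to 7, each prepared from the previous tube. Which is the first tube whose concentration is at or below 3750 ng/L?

Tube n has concentration 93.8 ng/mL / 2ⁿ.
Need 2ⁿ ≥ 93.8 ng/mL / 3750 ng/L = 25.0, so n ≥ 4.64.
First such tube: n = 5.

tube 5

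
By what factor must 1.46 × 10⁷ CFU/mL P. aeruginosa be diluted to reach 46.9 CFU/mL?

3.11 × 10⁵

Factor = C₀/C_target = 1.46 × 10⁷ CFU/mL / 46.9 CFU/mL = 3.11 × 10⁵.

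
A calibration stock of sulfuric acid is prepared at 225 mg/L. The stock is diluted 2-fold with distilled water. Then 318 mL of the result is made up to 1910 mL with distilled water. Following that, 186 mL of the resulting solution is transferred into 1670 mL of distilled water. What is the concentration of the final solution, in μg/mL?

1.88 μg/mL

Overall dilution factor = 2 × 6.006 × 9.978 = 120.
225 mg/L / 120 = 1.88 mg/L = 1.88 μg/mL.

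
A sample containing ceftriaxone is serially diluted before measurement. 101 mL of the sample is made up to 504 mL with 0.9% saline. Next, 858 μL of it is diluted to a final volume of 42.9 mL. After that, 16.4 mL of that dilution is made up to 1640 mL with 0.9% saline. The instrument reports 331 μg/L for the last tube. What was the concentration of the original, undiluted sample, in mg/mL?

8.26 mg/mL

Overall dilution factor = 4.990 × 50 × 100 = 2.50 × 10⁴.
Original = 331 μg/L × 2.50 × 10⁴ = 8.26 × 10⁶ μg/L = 8.26 mg/mL.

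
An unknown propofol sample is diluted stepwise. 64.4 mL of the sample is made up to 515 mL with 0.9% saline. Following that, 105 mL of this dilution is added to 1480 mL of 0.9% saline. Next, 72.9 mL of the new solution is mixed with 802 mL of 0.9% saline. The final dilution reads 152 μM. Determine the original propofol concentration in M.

Overall dilution factor = 7.997 × 15.10 × 12.00 = 1449.
Original = 152 μM × 1449 = 2.20 × 10⁵ μM = 0.220 M.

0.220 M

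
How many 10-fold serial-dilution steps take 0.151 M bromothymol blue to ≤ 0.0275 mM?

Need 10ⁿ ≥ 5491, so n ≥ log(5491)/log(10) = 3.74.
Minimum whole steps: n = 4.

4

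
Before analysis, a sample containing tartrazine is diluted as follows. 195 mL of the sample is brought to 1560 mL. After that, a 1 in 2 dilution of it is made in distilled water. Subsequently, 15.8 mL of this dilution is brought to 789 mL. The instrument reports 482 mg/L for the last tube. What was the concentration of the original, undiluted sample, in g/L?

385 g/L

Overall dilution factor = 8 × 2 × 49.94 = 799.
Original = 482 mg/L × 799 = 3.85 × 10⁵ mg/L = 385 g/L.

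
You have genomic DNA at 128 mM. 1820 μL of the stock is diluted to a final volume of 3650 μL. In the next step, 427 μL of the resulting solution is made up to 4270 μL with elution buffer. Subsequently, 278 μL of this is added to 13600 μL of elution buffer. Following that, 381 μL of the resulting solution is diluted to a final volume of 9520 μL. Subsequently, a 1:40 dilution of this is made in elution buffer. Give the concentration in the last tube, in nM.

128 nM

Overall dilution factor = 2.005 × 10 × 49.92 × 24.99 × 40 = 1.00 × 10⁶.
128 mM / 1.00 × 10⁶ = 1.28 × 10⁻⁴ mM = 128 nM.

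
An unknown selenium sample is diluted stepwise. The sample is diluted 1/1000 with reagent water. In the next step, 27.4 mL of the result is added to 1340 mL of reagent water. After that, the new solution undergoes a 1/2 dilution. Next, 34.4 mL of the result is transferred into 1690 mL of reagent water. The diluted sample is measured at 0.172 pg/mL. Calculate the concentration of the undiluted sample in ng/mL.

Overall dilution factor = 1000 × 49.91 × 2 × 50.13 = 5.00 × 10⁶.
Original = 0.172 pg/mL × 5.00 × 10⁶ = 8.61 × 10⁵ pg/mL = 861 ng/mL.

861 ng/mL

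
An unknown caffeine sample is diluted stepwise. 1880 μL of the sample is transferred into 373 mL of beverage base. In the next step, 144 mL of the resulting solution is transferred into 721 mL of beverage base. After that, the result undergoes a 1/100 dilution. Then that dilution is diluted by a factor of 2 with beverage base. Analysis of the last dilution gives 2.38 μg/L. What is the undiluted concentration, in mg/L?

Overall dilution factor = 199.4 × 6.007 × 100 × 2 = 2.40 × 10⁵.
Original = 2.38 μg/L × 2.40 × 10⁵ = 5.70 × 10⁵ μg/L = 570 mg/L.

570 mg/L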